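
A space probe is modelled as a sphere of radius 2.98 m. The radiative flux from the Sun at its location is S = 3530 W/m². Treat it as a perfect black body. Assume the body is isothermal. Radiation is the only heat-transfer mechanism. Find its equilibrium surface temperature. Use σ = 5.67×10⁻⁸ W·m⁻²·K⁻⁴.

T ≈ 353 K

At equilibrium, absorbed power = emitted power.
Absorbing cross-section = πr² = 27.90 m²; emitting surface = 4πr² = 111.6 m² (ratio 4).
S·A_cross = εσ·A_surf·T⁴  ⇒  T⁴ = S/(4σ).
T⁴ = 1.00·3530/(4·5.67×10⁻⁸) = 1.556×10¹⁰ K⁴.
T = (1.556×10¹⁰)^(1/4).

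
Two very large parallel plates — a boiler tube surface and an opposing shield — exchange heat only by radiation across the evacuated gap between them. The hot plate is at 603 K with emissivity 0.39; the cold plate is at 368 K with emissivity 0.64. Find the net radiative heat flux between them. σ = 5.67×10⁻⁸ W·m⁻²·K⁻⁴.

q ≈ 2070 W/m²

For two infinite grey parallel plates, q = σ(T₁⁴ − T₂⁴)/(1/ε₁ + 1/ε₂ − 1).
T₁⁴ − T₂⁴ = 1.322×10¹¹ − 1.834×10¹⁰ = 1.139×10¹¹ K⁴.
1/ε₁ + 1/ε₂ − 1 = 2.564 + 1.562 − 1 = 3.127.
q = 5.67×10⁻⁸ × 1.139×10¹¹ / 3.127.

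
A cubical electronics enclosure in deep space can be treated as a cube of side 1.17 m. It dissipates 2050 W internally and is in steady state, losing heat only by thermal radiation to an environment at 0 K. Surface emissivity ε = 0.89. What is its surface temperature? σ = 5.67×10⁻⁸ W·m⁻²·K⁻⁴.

T ≈ 265 K

Steady state: internal power = radiated power, P = εσA T⁴.
Radiating area A = 6L² = 8.213 m².
T⁴ = P/(εσA) = 2050/(0.89·5.67×10⁻⁸·8.213) = 4.946×10⁹ K⁴.
T = (4.946×10⁹)^(1/4).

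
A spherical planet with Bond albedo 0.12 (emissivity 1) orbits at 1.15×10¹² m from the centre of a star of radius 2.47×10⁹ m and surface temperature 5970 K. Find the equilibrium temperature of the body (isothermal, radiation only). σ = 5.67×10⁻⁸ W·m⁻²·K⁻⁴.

T ≈ 189 K

The star's surface emits σT_*⁴; at distance d the flux is S = σT_*⁴(R_*/d)².
S = 5.67×10⁻⁸·(5970)⁴·(2.47×10⁹/1.15×10¹²)² = 332.3 W/m².
For an isothermal sphere T⁴ = (1−a)S/(4σ) = 1.289×10⁹ K⁴.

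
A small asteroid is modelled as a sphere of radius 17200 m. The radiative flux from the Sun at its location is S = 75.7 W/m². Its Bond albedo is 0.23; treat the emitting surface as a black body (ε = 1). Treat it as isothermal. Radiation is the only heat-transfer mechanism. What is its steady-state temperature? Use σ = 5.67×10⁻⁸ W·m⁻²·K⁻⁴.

At equilibrium, absorbed power = emitted power.
Absorbing cross-section = πr² = 9.294×10⁸ m²; emitting surface = 4πr² = 3.718×10⁹ m² (ratio 4).
(1−a)S·A_cross = εσ·A_surf·T⁴  ⇒  T⁴ = (1−a)S/(4σ).
T⁴ = 0.770·75.7/(4·5.67×10⁻⁸) = 2.570×10⁸ K⁴.
T = (2.570×10⁸)^(1/4).

T ≈ 127 K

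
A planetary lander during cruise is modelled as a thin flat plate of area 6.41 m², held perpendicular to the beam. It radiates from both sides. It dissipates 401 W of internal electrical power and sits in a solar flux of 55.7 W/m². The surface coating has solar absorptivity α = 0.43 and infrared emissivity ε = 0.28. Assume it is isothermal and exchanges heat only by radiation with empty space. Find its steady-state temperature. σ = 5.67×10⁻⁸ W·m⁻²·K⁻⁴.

T ≈ 228 K

At steady state, absorbed solar power + internal power = radiated power.
Absorbed: α·S·A_cross = 0.43·55.7·6.410 = 153.5 W (cross-section A).
Total input = 153.5 + 401 = 554.5 W.
Radiated: εσ·A_surf·T⁴ with A_surf = 2A = 12.82 m².
T⁴ = 554.5/(0.28·5.67×10⁻⁸·12.82) = 2.725×10⁹ K⁴.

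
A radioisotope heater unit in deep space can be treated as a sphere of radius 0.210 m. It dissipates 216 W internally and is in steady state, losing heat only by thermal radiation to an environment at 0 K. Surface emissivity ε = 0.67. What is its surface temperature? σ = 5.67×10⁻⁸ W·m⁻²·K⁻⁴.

T ≈ 318 K

Steady state: internal power = radiated power, P = εσA T⁴.
Radiating area A = 4πr² = 0.5542 m².
T⁴ = P/(εσA) = 216/(0.67·5.67×10⁻⁸·0.5542) = 1.026×10¹⁰ K⁴.
T = (1.026×10¹⁰)^(1/4).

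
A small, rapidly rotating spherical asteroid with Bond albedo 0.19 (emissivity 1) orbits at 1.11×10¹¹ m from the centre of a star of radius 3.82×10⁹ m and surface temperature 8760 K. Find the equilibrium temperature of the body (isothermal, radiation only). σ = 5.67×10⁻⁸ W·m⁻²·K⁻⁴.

The star's surface emits σT_*⁴; at distance d the flux is S = σT_*⁴(R_*/d)².
S = 5.67×10⁻⁸·(8760)⁴·(3.82×10⁹/1.11×10¹¹)² = 3.954×10⁵ W/m².
For an isothermal sphere T⁴ = (1−a)S/(4σ) = 1.412×10¹² K⁴.

T ≈ 1090 K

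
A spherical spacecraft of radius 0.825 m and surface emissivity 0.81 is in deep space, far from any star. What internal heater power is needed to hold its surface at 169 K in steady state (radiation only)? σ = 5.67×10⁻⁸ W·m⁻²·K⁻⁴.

P = εσ·4πr²·T⁴.
4πr² = 8.553 m²; T⁴ = 8.157×10⁸ K⁴.
P = 0.81·5.67×10⁻⁸·8.553·8.157×10⁸.

P ≈ 320 W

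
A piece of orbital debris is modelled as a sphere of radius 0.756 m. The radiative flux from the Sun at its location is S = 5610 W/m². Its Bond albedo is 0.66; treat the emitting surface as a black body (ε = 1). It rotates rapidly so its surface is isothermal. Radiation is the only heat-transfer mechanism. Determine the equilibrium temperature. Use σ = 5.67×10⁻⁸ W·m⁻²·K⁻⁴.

At equilibrium, absorbed power = emitted power.
Absorbing cross-section = πr² = 1.796 m²; emitting surface = 4πr² = 7.182 m² (ratio 4).
(1−a)S·A_cross = εσ·A_surf·T⁴  ⇒  T⁴ = (1−a)S/(4σ).
T⁴ = 0.340·5610/(4·5.67×10⁻⁸) = 8.410×10⁹ K⁴.
T = (8.410×10⁹)^(1/4).

T ≈ 303 K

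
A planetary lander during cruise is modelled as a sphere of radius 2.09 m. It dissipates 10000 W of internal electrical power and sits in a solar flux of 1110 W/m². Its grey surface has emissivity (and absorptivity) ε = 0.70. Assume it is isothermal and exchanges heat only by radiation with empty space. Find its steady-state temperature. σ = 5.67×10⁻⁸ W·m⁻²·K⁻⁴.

At steady state, absorbed solar power + internal power = radiated power.
Absorbed: α·S·A_cross = 0.70·1110·13.72 = 10660 W (cross-section πr²).
Total input = 10660 + 10000 = 20660 W.
Radiated: εσ·A_surf·T⁴ with A_surf = 4πr² = 54.89 m².
T⁴ = 20660/(0.70·5.67×10⁻⁸·54.89) = 9.484×10⁹ K⁴.

T ≈ 312 K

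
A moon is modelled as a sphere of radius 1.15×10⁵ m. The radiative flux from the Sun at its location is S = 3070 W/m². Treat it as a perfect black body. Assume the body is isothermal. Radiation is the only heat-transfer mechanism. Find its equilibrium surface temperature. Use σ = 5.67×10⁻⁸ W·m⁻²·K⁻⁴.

At equilibrium, absorbed power = emitted power.
Absorbing cross-section = πr² = 4.155×10¹⁰ m²; emitting surface = 4πr² = 1.662×10¹¹ m² (ratio 4).
S·A_cross = εσ·A_surf·T⁴  ⇒  T⁴ = S/(4σ).
T⁴ = 1.00·3070/(4·5.67×10⁻⁸) = 1.354×10¹⁰ K⁴.
T = (1.354×10¹⁰)^(1/4).

T ≈ 341 K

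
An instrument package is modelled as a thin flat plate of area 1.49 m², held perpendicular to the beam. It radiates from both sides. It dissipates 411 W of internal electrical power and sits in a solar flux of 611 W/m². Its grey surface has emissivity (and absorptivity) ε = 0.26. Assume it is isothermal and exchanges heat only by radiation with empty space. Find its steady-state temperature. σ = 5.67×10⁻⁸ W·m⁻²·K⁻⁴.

T ≈ 348 K

At steady state, absorbed solar power + internal power = radiated power.
Absorbed: α·S·A_cross = 0.26·611·1.490 = 236.7 W (cross-section A).
Total input = 236.7 + 411 = 647.7 W.
Radiated: εσ·A_surf·T⁴ with A_surf = 2A = 2.980 m².
T⁴ = 647.7/(0.26·5.67×10⁻⁸·2.980) = 1.474×10¹⁰ K⁴.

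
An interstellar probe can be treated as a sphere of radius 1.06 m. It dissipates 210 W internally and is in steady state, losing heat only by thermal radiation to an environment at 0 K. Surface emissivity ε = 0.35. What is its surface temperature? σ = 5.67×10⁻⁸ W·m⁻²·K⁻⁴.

T ≈ 165 K

Steady state: internal power = radiated power, P = εσA T⁴.
Radiating area A = 4πr² = 14.12 m².
T⁴ = P/(εσA) = 210/(0.35·5.67×10⁻⁸·14.12) = 7.495×10⁸ K⁴.
T = (7.495×10⁸)^(1/4).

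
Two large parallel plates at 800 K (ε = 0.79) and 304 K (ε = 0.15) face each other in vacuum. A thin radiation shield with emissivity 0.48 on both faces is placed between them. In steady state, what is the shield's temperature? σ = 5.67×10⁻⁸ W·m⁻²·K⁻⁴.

T_s ≈ 750 K

In steady state the net flux on the hot side equals that on the cold side.
σ(T₁⁴−T_s⁴)/D₁ = σ(T_s⁴−T₂⁴)/D₂, with D₁ = 1/ε₁+1/ε_s−1 = 2.349, D₂ = 1/ε_s+1/ε₂−1 = 7.750.
Solve for T_s⁴: T_s⁴ = (D₂·T₁⁴ + D₁·T₂⁴)/(D₁+D₂) = 3.163×10¹¹ K⁴.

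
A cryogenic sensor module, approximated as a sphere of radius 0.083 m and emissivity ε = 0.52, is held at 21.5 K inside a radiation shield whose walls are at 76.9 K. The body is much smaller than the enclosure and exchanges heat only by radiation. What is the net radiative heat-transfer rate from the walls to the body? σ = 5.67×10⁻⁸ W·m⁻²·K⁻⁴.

For a small grey body in a large enclosure: P_net = εσA(T_body⁴ − T_wall⁴).
A = 4πr² = 0.08657 m²; T_body⁴ − T_wall⁴ = 2.137×10⁵ − 3.497×10⁷ = -3.476×10⁷ K⁴.
|P_net| = 0.52·5.67×10⁻⁸·0.08657·3.476×10⁷.

P_net ≈ 0.0887 W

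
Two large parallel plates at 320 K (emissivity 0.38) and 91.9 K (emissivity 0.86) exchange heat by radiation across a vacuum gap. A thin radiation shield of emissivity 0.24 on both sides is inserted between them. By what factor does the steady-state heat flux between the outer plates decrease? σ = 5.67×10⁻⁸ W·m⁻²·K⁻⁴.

factor ≈ 3.62

Without shield: q₀ = σΔ(T⁴)/(1/ε₁+1/ε₂−1) with denominator 2.794.
With shield the two gaps are in series; the resistances add: (1/ε₁+1/ε_s−1)+(1/ε_s+1/ε₂−1) = 5.798+4.329 = 10.13.
Heat-flux ratio q₀/q = 10.13/2.794.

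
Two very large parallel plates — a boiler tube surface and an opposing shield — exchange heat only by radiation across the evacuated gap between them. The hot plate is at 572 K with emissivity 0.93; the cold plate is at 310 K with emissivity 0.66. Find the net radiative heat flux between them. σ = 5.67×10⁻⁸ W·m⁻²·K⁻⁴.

q ≈ 3490 W/m²

For two infinite grey parallel plates, q = σ(T₁⁴ − T₂⁴)/(1/ε₁ + 1/ε₂ − 1).
T₁⁴ − T₂⁴ = 1.070×10¹¹ − 9.235×10⁹ = 9.781×10¹⁰ K⁴.
1/ε₁ + 1/ε₂ − 1 = 1.075 + 1.515 − 1 = 1.590.
q = 5.67×10⁻⁸ × 9.781×10¹⁰ / 1.590.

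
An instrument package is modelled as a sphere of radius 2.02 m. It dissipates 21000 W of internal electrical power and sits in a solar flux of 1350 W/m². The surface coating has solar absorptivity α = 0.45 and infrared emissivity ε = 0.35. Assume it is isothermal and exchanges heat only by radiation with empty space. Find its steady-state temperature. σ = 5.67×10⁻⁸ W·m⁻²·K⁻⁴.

T ≈ 410 K

At steady state, absorbed solar power + internal power = radiated power.
Absorbed: α·S·A_cross = 0.45·1350·12.82 = 7788 W (cross-section πr²).
Total input = 7788 + 21000 = 28790 W.
Radiated: εσ·A_surf·T⁴ with A_surf = 4πr² = 51.28 m².
T⁴ = 28790/(0.35·5.67×10⁻⁸·51.28) = 2.829×10¹⁰ K⁴.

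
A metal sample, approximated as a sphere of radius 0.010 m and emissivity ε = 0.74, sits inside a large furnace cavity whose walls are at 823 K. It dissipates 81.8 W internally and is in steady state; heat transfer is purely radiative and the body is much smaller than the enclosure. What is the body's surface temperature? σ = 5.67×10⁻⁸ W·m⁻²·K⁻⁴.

T ≈ 1190 K

For a small grey body in a large enclosure, net radiated power = εσA(T⁴ − T_w⁴).
Steady state: P = εσA(T⁴ − T_w⁴) with A = 4πr² = 0.001257 m².
T⁴ = P/(εσA) + T_w⁴ = 81.8/(0.74·5.67×10⁻⁸·0.001257) + (823)⁴
    = 1.551×10¹² + 4.588×10¹¹ = 2.010×10¹² K⁴.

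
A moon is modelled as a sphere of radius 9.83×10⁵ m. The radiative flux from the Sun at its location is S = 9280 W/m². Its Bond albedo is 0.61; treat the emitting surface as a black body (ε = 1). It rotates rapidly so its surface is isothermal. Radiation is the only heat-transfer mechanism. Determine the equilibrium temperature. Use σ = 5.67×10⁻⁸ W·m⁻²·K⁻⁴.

At equilibrium, absorbed power = emitted power.
Absorbing cross-section = πr² = 3.036×10¹² m²; emitting surface = 4πr² = 1.214×10¹³ m² (ratio 4).
(1−a)S·A_cross = εσ·A_surf·T⁴  ⇒  T⁴ = (1−a)S/(4σ).
T⁴ = 0.390·9280/(4·5.67×10⁻⁸) = 1.596×10¹⁰ K⁴.
T = (1.596×10¹⁰)^(1/4).

T ≈ 355 K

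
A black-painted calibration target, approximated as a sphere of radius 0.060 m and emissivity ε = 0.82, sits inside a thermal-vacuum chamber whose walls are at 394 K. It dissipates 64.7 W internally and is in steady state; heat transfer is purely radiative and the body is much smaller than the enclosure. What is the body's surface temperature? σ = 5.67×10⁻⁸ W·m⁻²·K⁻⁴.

T ≈ 484 K

For a small grey body in a large enclosure, net radiated power = εσA(T⁴ − T_w⁴).
Steady state: P = εσA(T⁴ − T_w⁴) with A = 4πr² = 0.04524 m².
T⁴ = P/(εσA) + T_w⁴ = 64.7/(0.82·5.67×10⁻⁸·0.04524) + (394)⁴
    = 3.076×10¹⁰ + 2.410×10¹⁰ = 5.486×10¹⁰ K⁴.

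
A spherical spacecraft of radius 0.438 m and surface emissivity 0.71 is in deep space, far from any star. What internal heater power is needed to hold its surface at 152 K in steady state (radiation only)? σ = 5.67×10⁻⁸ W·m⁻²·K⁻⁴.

P ≈ 51.8 W

P = εσ·4πr²·T⁴.
4πr² = 2.411 m²; T⁴ = 5.338×10⁸ K⁴.
P = 0.71·5.67×10⁻⁸·2.411·5.338×10⁸.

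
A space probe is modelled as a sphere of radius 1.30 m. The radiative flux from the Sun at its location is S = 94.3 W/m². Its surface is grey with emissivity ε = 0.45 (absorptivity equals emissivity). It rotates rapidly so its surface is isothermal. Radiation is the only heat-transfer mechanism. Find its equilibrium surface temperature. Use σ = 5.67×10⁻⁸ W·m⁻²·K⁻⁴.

At equilibrium, absorbed power = emitted power.
Absorbing cross-section = πr² = 5.309 m²; emitting surface = 4πr² = 21.24 m² (ratio 4).
εS·A_cross = εσ·A_surf·T⁴  ⇒  T⁴ = S/(4σ)   (ε cancels).
T⁴ = 94.3/(4·5.67×10⁻⁸) = 4.158×10⁸ K⁴.
T = (4.158×10⁸)^(1/4).

T ≈ 143 K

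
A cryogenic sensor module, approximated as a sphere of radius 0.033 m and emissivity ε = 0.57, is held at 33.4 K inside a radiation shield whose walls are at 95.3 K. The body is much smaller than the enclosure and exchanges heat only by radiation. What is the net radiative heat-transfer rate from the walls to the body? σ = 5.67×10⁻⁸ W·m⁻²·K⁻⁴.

For a small grey body in a large enclosure: P_net = εσA(T_body⁴ − T_wall⁴).
A = 4πr² = 0.01368 m²; T_body⁴ − T_wall⁴ = 1.244×10⁶ − 8.248×10⁷ = -8.124×10⁷ K⁴.
|P_net| = 0.57·5.67×10⁻⁸·0.01368·8.124×10⁷.

P_net ≈ 0.0359 W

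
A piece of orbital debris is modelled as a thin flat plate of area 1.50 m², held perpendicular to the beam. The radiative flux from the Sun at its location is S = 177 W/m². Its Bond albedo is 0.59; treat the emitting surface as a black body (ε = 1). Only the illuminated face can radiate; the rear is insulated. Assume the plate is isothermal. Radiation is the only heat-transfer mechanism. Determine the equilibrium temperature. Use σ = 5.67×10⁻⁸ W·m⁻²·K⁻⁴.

T ≈ 189 K

At equilibrium, absorbed power = emitted power.
Absorbing cross-section = A = 1.500 m²; emitting surface = A = 1.500 m² (ratio 1).
(1−a)S·A_cross = εσ·A_surf·T⁴  ⇒  T⁴ = (1−a)S/(1σ).
T⁴ = 0.410·177/(1·5.67×10⁻⁸) = 1.280×10⁹ K⁴.
T = (1.280×10⁹)^(1/4).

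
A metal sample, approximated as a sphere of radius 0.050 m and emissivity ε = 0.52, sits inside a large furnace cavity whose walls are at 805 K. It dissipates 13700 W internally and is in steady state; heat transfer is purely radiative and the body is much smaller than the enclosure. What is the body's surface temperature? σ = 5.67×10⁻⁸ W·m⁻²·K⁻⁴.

For a small grey body in a large enclosure, net radiated power = εσA(T⁴ − T_w⁴).
Steady state: P = εσA(T⁴ − T_w⁴) with A = 4πr² = 0.03142 m².
T⁴ = P/(εσA) + T_w⁴ = 13700/(0.52·5.67×10⁻⁸·0.03142) + (805)⁴
    = 1.479×10¹³ + 4.199×10¹¹ = 1.521×10¹³ K⁴.

T ≈ 1970 K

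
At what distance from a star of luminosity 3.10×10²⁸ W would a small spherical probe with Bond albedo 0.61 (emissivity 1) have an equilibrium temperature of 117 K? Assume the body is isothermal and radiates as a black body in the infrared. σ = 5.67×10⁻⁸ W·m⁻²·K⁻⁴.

d ≈ 4.76×10¹² m

For an isothermal black-emitting sphere, (1−a)S·πr² = σ·4πr²·T⁴ ⇒ S = 4σT⁴/(1−a).
S = 4·5.67×10⁻⁸·(117)⁴/0.390 = 109.0 W/m².
Flux falls as S = L/(4πd²), so d = √(L/(4πS)) = √(3.10×10²⁸/(4π·109.0)).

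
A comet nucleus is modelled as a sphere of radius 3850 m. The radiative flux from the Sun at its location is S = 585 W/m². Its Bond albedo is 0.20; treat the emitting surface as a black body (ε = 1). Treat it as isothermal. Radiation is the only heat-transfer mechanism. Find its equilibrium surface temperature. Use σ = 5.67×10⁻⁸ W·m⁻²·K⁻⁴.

T ≈ 213 K

At equilibrium, absorbed power = emitted power.
Absorbing cross-section = πr² = 4.657×10⁷ m²; emitting surface = 4πr² = 1.863×10⁸ m² (ratio 4).
(1−a)S·A_cross = εσ·A_surf·T⁴  ⇒  T⁴ = (1−a)S/(4σ).
T⁴ = 0.800·585/(4·5.67×10⁻⁸) = 2.063×10⁹ K⁴.
T = (2.063×10⁹)^(1/4).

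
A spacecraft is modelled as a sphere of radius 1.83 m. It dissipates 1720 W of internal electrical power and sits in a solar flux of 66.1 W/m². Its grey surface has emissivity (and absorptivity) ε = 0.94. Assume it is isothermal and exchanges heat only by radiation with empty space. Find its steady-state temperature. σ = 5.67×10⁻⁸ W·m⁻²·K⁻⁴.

T ≈ 180 K

At steady state, absorbed solar power + internal power = radiated power.
Absorbed: α·S·A_cross = 0.94·66.1·10.52 = 653.7 W (cross-section πr²).
Total input = 653.7 + 1720 = 2374 W.
Radiated: εσ·A_surf·T⁴ with A_surf = 4πr² = 42.08 m².
T⁴ = 2374/(0.94·5.67×10⁻⁸·42.08) = 1.058×10⁹ K⁴.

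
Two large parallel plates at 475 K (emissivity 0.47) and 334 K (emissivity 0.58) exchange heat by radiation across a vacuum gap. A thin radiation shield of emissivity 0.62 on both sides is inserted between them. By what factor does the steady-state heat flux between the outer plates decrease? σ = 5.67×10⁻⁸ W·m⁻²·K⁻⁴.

Without shield: q₀ = σΔ(T⁴)/(1/ε₁+1/ε₂−1) with denominator 2.852.
With shield the two gaps are in series; the resistances add: (1/ε₁+1/ε_s−1)+(1/ε_s+1/ε₂−1) = 2.741+2.337 = 5.078.
Heat-flux ratio q₀/q = 5.078/2.852.

factor ≈ 1.78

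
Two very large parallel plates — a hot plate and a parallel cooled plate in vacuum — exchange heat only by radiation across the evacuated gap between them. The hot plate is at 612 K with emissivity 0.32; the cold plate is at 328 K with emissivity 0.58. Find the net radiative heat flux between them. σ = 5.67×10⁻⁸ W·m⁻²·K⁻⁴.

For two infinite grey parallel plates, q = σ(T₁⁴ − T₂⁴)/(1/ε₁ + 1/ε₂ − 1).
T₁⁴ − T₂⁴ = 1.403×10¹¹ − 1.157×10¹⁰ = 1.287×10¹¹ K⁴.
1/ε₁ + 1/ε₂ − 1 = 3.125 + 1.724 − 1 = 3.849.
q = 5.67×10⁻⁸ × 1.287×10¹¹ / 3.849.

q ≈ 1900 W/m²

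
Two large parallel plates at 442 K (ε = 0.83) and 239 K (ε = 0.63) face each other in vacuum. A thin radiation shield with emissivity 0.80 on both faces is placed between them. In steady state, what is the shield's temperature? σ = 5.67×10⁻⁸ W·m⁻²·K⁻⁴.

T_s ≈ 388 K

In steady state the net flux on the hot side equals that on the cold side.
σ(T₁⁴−T_s⁴)/D₁ = σ(T_s⁴−T₂⁴)/D₂, with D₁ = 1/ε₁+1/ε_s−1 = 1.455, D₂ = 1/ε_s+1/ε₂−1 = 1.837.
Solve for T_s⁴: T_s⁴ = (D₂·T₁⁴ + D₁·T₂⁴)/(D₁+D₂) = 2.274×10¹⁰ K⁴.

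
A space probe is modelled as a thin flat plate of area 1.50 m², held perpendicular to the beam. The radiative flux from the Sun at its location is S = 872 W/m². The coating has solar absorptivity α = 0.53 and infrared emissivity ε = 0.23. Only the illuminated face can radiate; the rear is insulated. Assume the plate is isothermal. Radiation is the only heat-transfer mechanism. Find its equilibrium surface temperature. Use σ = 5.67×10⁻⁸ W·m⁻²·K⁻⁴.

T ≈ 434 K

At equilibrium, absorbed power = emitted power.
Absorbing cross-section = A = 1.500 m²; emitting surface = A = 1.500 m² (ratio 1).
αS·A_cross = εσ·A_surf·T⁴  ⇒  T⁴ = αS/(ε·1σ).
T⁴ = 0.530·872/(0.23·1·5.67×10⁻⁸) = 3.544×10¹⁰ K⁴.
T = (3.544×10¹⁰)^(1/4).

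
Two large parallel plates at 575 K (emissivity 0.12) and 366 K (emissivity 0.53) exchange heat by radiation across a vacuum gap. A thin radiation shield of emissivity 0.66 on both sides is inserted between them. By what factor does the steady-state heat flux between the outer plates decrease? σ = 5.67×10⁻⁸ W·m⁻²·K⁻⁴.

Without shield: q₀ = σΔ(T⁴)/(1/ε₁+1/ε₂−1) with denominator 9.220.
With shield the two gaps are in series; the resistances add: (1/ε₁+1/ε_s−1)+(1/ε_s+1/ε₂−1) = 8.848+2.402 = 11.25.
Heat-flux ratio q₀/q = 11.25/9.220.

factor ≈ 1.22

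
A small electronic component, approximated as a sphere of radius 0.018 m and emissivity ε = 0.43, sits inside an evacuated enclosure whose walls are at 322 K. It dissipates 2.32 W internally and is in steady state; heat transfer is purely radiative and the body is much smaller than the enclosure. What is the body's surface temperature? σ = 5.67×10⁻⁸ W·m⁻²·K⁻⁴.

For a small grey body in a large enclosure, net radiated power = εσA(T⁴ − T_w⁴).
Steady state: P = εσA(T⁴ − T_w⁴) with A = 4πr² = 0.004072 m².
T⁴ = P/(εσA) + T_w⁴ = 2.32/(0.43·5.67×10⁻⁸·0.004072) + (322)⁴
    = 2.337×10¹⁰ + 1.075×10¹⁰ = 3.412×10¹⁰ K⁴.

T ≈ 430 K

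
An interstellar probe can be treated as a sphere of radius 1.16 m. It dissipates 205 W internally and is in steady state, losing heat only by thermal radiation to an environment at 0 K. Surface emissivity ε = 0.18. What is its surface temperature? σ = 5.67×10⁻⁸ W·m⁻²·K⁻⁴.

Steady state: internal power = radiated power, P = εσA T⁴.
Radiating area A = 4πr² = 16.91 m².
T⁴ = P/(εσA) = 205/(0.18·5.67×10⁻⁸·16.91) = 1.188×10⁹ K⁴.
T = (1.188×10⁹)^(1/4).

T ≈ 186 K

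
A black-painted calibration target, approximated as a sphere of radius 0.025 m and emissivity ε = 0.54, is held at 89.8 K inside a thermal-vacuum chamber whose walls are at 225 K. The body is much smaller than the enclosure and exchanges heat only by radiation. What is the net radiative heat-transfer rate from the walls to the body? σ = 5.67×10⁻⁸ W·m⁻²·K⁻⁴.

For a small grey body in a large enclosure: P_net = εσA(T_body⁴ − T_wall⁴).
A = 4πr² = 0.007854 m²; T_body⁴ − T_wall⁴ = 6.503×10⁷ − 2.563×10⁹ = -2.498×10⁹ K⁴.
|P_net| = 0.54·5.67×10⁻⁸·0.007854·2.498×10⁹.

P_net ≈ 0.601 W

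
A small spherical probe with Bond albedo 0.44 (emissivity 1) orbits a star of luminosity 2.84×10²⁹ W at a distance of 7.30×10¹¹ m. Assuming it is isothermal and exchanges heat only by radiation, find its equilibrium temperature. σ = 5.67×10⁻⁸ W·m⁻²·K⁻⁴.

First find the stellar flux at distance d: S = L/(4πd²) = 2.84×10²⁹/(4π·(7.30×10¹¹)²) = 42410 W/m².
For an isothermal sphere, absorbed (1−a)S·πr² = emitted σ·4πr²·T⁴, so T⁴ = (1−a)S/(4σ).
T⁴ = 0.560·42410/(4·5.67×10⁻⁸) = 1.047×10¹¹ K⁴.

T ≈ 569 K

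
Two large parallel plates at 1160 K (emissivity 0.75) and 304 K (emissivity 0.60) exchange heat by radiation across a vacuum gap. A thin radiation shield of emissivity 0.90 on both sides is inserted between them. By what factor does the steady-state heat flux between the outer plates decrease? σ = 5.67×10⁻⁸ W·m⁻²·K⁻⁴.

factor ≈ 1.61

Without shield: q₀ = σΔ(T⁴)/(1/ε₁+1/ε₂−1) with denominator 2.000.
With shield the two gaps are in series; the resistances add: (1/ε₁+1/ε_s−1)+(1/ε_s+1/ε₂−1) = 1.444+1.778 = 3.222.
Heat-flux ratio q₀/q = 3.222/2.000.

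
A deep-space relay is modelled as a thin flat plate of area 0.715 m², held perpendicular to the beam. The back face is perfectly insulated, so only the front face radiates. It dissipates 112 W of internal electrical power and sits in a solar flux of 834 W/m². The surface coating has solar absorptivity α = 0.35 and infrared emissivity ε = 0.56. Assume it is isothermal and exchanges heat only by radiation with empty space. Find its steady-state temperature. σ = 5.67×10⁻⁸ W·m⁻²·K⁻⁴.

At steady state, absorbed solar power + internal power = radiated power.
Absorbed: α·S·A_cross = 0.35·834·0.7150 = 208.7 W (cross-section A).
Total input = 208.7 + 112 = 320.7 W.
Radiated: εσ·A_surf·T⁴ with A_surf = A = 0.7150 m².
T⁴ = 320.7/(0.56·5.67×10⁻⁸·0.7150) = 1.413×10¹⁰ K⁴.

T ≈ 345 K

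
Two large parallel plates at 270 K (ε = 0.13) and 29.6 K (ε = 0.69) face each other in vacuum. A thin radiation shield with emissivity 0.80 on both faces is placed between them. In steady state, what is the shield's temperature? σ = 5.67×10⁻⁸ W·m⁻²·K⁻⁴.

In steady state the net flux on the hot side equals that on the cold side.
σ(T₁⁴−T_s⁴)/D₁ = σ(T_s⁴−T₂⁴)/D₂, with D₁ = 1/ε₁+1/ε_s−1 = 7.942, D₂ = 1/ε_s+1/ε₂−1 = 1.699.
Solve for T_s⁴: T_s⁴ = (D₂·T₁⁴ + D₁·T₂⁴)/(D₁+D₂) = 9.373×10⁸ K⁴.

T_s ≈ 175 K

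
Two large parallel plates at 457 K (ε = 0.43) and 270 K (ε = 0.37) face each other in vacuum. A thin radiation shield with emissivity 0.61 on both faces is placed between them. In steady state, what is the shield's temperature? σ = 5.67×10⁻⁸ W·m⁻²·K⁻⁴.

T_s ≈ 400 K

In steady state the net flux on the hot side equals that on the cold side.
σ(T₁⁴−T_s⁴)/D₁ = σ(T_s⁴−T₂⁴)/D₂, with D₁ = 1/ε₁+1/ε_s−1 = 2.965, D₂ = 1/ε_s+1/ε₂−1 = 3.342.
Solve for T_s⁴: T_s⁴ = (D₂·T₁⁴ + D₁·T₂⁴)/(D₁+D₂) = 2.561×10¹⁰ K⁴.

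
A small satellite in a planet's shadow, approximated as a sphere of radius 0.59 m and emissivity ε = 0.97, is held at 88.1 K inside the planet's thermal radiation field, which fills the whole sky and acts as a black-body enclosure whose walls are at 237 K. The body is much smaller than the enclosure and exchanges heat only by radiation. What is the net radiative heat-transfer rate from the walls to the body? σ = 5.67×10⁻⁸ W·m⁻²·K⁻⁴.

P_net ≈ 745 W

For a small grey body in a large enclosure: P_net = εσA(T_body⁴ − T_wall⁴).
A = 4πr² = 4.374 m²; T_body⁴ − T_wall⁴ = 6.024×10⁷ − 3.155×10⁹ = -3.095×10⁹ K⁴.
|P_net| = 0.97·5.67×10⁻⁸·4.374·3.095×10⁹.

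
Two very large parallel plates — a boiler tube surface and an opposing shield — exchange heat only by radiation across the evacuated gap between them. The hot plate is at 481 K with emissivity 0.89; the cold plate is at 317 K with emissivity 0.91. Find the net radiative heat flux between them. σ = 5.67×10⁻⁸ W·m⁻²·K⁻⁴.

For two infinite grey parallel plates, q = σ(T₁⁴ − T₂⁴)/(1/ε₁ + 1/ε₂ − 1).
T₁⁴ − T₂⁴ = 5.353×10¹⁰ − 1.010×10¹⁰ = 4.343×10¹⁰ K⁴.
1/ε₁ + 1/ε₂ − 1 = 1.124 + 1.099 − 1 = 1.222.
q = 5.67×10⁻⁸ × 4.343×10¹⁰ / 1.222.

q ≈ 2010 W/m²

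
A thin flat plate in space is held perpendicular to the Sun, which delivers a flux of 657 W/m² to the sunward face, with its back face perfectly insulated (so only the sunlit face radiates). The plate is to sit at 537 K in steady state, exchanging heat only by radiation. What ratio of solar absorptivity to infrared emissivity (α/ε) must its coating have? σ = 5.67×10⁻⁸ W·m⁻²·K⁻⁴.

Balance: αS·A = εσ·1A·T⁴ ⇒ α/ε = σT⁴/S.
α/ε = 5.67×10⁻⁸·(537)⁴/657 = 5.67×10⁻⁸·8.316×10¹⁰/657.

α/ε ≈ 7.18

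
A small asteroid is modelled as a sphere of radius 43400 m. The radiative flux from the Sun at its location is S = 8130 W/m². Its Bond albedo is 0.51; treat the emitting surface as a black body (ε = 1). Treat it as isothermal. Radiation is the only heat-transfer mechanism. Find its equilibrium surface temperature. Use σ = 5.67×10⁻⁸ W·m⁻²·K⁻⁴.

T ≈ 364 K

At equilibrium, absorbed power = emitted power.
Absorbing cross-section = πr² = 5.917×10⁹ m²; emitting surface = 4πr² = 2.367×10¹⁰ m² (ratio 4).
(1−a)S·A_cross = εσ·A_surf·T⁴  ⇒  T⁴ = (1−a)S/(4σ).
T⁴ = 0.490·8130/(4·5.67×10⁻⁸) = 1.756×10¹⁰ K⁴.
T = (1.756×10¹⁰)^(1/4).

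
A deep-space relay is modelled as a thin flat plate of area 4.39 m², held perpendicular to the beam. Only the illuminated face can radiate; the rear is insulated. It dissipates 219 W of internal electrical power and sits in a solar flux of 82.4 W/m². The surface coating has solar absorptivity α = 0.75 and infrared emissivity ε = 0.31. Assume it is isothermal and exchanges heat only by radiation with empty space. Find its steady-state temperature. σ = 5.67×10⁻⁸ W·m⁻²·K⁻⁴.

At steady state, absorbed solar power + internal power = radiated power.
Absorbed: α·S·A_cross = 0.75·82.4·4.390 = 271.3 W (cross-section A).
Total input = 271.3 + 219 = 490.3 W.
Radiated: εσ·A_surf·T⁴ with A_surf = A = 4.390 m².
T⁴ = 490.3/(0.31·5.67×10⁻⁸·4.390) = 6.354×10⁹ K⁴.

T ≈ 282 K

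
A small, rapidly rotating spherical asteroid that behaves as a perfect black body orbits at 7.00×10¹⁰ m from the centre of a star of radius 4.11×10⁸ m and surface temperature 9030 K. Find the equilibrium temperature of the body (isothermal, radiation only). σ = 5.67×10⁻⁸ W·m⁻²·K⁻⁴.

T ≈ 489 K

The star's surface emits σT_*⁴; at distance d the flux is S = σT_*⁴(R_*/d)².
S = 5.67×10⁻⁸·(9030)⁴·(4.11×10⁸/7.00×10¹⁰)² = 13000 W/m².
For an isothermal sphere T⁴ = (1−a)S/(4σ) = 5.730×10¹⁰ K⁴.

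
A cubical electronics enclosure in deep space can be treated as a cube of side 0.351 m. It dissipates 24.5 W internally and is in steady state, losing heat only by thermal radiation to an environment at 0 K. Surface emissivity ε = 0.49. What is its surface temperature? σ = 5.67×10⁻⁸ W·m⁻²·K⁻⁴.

Steady state: internal power = radiated power, P = εσA T⁴.
Radiating area A = 6L² = 0.7392 m².
T⁴ = P/(εσA) = 24.5/(0.49·5.67×10⁻⁸·0.7392) = 1.193×10⁹ K⁴.
T = (1.193×10⁹)^(1/4).

T ≈ 186 K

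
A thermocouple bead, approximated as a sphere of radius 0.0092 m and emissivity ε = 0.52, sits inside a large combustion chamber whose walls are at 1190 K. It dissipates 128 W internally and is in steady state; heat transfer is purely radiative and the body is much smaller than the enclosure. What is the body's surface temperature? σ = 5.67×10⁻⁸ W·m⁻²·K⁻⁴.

T ≈ 1570 K

For a small grey body in a large enclosure, net radiated power = εσA(T⁴ − T_w⁴).
Steady state: P = εσA(T⁴ − T_w⁴) with A = 4πr² = 0.001064 m².
T⁴ = P/(εσA) + T_w⁴ = 128/(0.52·5.67×10⁻⁸·0.001064) + (1190)⁴
    = 4.082×10¹² + 2.005×10¹² = 6.087×10¹² K⁴.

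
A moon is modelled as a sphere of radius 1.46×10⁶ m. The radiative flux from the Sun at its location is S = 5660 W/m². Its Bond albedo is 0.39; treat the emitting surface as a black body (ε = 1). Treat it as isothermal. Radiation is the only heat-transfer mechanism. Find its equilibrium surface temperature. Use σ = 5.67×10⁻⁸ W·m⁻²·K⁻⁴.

T ≈ 351 K

At equilibrium, absorbed power = emitted power.
Absorbing cross-section = πr² = 6.697×10¹² m²; emitting surface = 4πr² = 2.679×10¹³ m² (ratio 4).
(1−a)S·A_cross = εσ·A_surf·T⁴  ⇒  T⁴ = (1−a)S/(4σ).
T⁴ = 0.610·5660/(4·5.67×10⁻⁸) = 1.522×10¹⁰ K⁴.
T = (1.522×10¹⁰)^(1/4).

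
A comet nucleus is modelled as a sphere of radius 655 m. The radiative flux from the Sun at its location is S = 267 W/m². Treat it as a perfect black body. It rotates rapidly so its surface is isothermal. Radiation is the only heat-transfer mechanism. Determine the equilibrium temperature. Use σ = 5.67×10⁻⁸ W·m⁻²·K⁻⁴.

At equilibrium, absorbed power = emitted power.
Absorbing cross-section = πr² = 1.348×10⁶ m²; emitting surface = 4πr² = 5.391×10⁶ m² (ratio 4).
S·A_cross = εσ·A_surf·T⁴  ⇒  T⁴ = S/(4σ).
T⁴ = 1.00·267/(4·5.67×10⁻⁸) = 1.177×10⁹ K⁴.
T = (1.177×10⁹)^(1/4).

T ≈ 185 K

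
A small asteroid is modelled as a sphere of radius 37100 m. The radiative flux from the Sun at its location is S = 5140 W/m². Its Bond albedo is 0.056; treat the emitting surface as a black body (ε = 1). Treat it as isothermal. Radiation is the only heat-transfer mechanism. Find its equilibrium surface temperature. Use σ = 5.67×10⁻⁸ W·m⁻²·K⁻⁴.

At equilibrium, absorbed power = emitted power.
Absorbing cross-section = πr² = 4.324×10⁹ m²; emitting surface = 4πr² = 1.730×10¹⁰ m² (ratio 4).
(1−a)S·A_cross = εσ·A_surf·T⁴  ⇒  T⁴ = (1−a)S/(4σ).
T⁴ = 0.944·5140/(4·5.67×10⁻⁸) = 2.139×10¹⁰ K⁴.
T = (2.139×10¹⁰)^(1/4).

T ≈ 382 K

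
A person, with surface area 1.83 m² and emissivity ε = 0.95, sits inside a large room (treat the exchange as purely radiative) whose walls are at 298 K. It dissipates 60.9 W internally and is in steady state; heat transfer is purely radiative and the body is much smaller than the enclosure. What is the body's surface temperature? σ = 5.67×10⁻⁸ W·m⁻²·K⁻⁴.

For a small grey body in a large enclosure, net radiated power = εσA(T⁴ − T_w⁴).
Steady state: P = εσA(T⁴ − T_w⁴) with A = 1.83 m².
T⁴ = P/(εσA) + T_w⁴ = 60.9/(0.95·5.67×10⁻⁸·1.830) + (298)⁴
    = 6.178×10⁸ + 7.886×10⁹ = 8.504×10⁹ K⁴.

T ≈ 304 K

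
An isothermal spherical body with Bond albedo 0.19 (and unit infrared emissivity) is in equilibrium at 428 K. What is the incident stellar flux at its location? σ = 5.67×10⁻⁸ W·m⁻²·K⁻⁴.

S ≈ 9400 W/m²

(1−a)S·πr² = σ·4πr²·T⁴ ⇒ S = 4σT⁴/(1−a).
S = 4·5.67×10⁻⁸·3.356×10¹⁰/0.810.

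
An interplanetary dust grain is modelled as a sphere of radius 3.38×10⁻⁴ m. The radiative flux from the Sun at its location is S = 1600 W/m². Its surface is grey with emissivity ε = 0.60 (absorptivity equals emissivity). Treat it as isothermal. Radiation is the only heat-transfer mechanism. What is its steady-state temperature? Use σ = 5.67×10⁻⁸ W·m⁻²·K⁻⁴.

At equilibrium, absorbed power = emitted power.
Absorbing cross-section = πr² = 3.589×10⁻⁷ m²; emitting surface = 4πr² = 1.436×10⁻⁶ m² (ratio 4).
εS·A_cross = εσ·A_surf·T⁴  ⇒  T⁴ = S/(4σ)   (ε cancels).
T⁴ = 1600/(4·5.67×10⁻⁸) = 7.055×10⁹ K⁴.
T = (7.055×10⁹)^(1/4).

T ≈ 290 K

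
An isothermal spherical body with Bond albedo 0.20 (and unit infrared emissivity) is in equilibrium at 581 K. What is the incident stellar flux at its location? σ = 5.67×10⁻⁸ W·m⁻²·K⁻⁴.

(1−a)S·πr² = σ·4πr²·T⁴ ⇒ S = 4σT⁴/(1−a).
S = 4·5.67×10⁻⁸·1.139×10¹¹/0.800.

S ≈ 32300 W/m²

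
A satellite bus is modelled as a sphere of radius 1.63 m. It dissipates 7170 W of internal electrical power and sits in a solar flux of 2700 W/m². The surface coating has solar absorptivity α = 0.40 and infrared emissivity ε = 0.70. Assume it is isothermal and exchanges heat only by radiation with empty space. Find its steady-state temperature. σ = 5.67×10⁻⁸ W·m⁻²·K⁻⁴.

T ≈ 332 K

At steady state, absorbed solar power + internal power = radiated power.
Absorbed: α·S·A_cross = 0.40·2700·8.347 = 9015 W (cross-section πr²).
Total input = 9015 + 7170 = 16180 W.
Radiated: εσ·A_surf·T⁴ with A_surf = 4πr² = 33.39 m².
T⁴ = 16180/(0.70·5.67×10⁻⁸·33.39) = 1.221×10¹⁰ K⁴.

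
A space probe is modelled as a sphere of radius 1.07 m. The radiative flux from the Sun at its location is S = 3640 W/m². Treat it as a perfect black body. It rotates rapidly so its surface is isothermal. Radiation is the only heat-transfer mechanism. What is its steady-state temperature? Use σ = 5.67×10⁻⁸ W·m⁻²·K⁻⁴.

T ≈ 356 K

At equilibrium, absorbed power = emitted power.
Absorbing cross-section = πr² = 3.597 m²; emitting surface = 4πr² = 14.39 m² (ratio 4).
S·A_cross = εσ·A_surf·T⁴  ⇒  T⁴ = S/(4σ).
T⁴ = 1.00·3640/(4·5.67×10⁻⁸) = 1.605×10¹⁰ K⁴.
T = (1.605×10¹⁰)^(1/4).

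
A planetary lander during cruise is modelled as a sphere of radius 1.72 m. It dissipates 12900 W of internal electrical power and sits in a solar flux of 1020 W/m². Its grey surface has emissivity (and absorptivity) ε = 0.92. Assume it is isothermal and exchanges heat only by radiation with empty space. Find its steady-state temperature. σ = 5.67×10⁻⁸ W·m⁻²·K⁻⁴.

T ≈ 325 K

At steady state, absorbed solar power + internal power = radiated power.
Absorbed: α·S·A_cross = 0.92·1020·9.294 = 8722 W (cross-section πr²).
Total input = 8722 + 12900 = 21620 W.
Radiated: εσ·A_surf·T⁴ with A_surf = 4πr² = 37.18 m².
T⁴ = 21620/(0.92·5.67×10⁻⁸·37.18) = 1.115×10¹⁰ K⁴.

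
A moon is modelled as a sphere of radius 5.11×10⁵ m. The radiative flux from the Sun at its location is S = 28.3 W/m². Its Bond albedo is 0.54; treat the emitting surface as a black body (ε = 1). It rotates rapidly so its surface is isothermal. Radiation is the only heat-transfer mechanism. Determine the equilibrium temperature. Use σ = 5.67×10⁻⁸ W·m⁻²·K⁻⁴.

At equilibrium, absorbed power = emitted power.
Absorbing cross-section = πr² = 8.203×10¹¹ m²; emitting surface = 4πr² = 3.281×10¹² m² (ratio 4).
(1−a)S·A_cross = εσ·A_surf·T⁴  ⇒  T⁴ = (1−a)S/(4σ).
T⁴ = 0.460·28.3/(4·5.67×10⁻⁸) = 5.740×10⁷ K⁴.
T = (5.740×10⁷)^(1/4).

T ≈ 87.0 K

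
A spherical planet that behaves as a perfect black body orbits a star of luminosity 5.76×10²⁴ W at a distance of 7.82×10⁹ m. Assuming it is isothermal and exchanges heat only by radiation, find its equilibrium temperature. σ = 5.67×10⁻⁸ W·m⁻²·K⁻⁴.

T ≈ 426 K

First find the stellar flux at distance d: S = L/(4πd²) = 5.76×10²⁴/(4π·(7.82×10⁹)²) = 7495 W/m².
For an isothermal sphere, absorbed (1−a)S·πr² = emitted σ·4πr²·T⁴, so T⁴ = (1−a)S/(4σ).
T⁴ = 1.00·7495/(4·5.67×10⁻⁸) = 3.305×10¹⁰ K⁴.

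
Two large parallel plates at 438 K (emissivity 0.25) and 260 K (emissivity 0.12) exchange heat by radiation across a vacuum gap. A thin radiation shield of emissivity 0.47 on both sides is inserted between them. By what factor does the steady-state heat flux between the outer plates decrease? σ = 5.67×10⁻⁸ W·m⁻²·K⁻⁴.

Without shield: q₀ = σΔ(T⁴)/(1/ε₁+1/ε₂−1) with denominator 11.33.
With shield the two gaps are in series; the resistances add: (1/ε₁+1/ε_s−1)+(1/ε_s+1/ε₂−1) = 5.128+9.461 = 14.59.
Heat-flux ratio q₀/q = 14.59/11.33.

factor ≈ 1.29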